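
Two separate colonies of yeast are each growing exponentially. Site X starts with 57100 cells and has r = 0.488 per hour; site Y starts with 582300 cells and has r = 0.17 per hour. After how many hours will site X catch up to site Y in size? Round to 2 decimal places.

Set 57100·e^(0.488t) = 582300·e^(0.17t).
e^((0.488 − 0.17)t) = 582300/57100 → e^(0.318·t) = 10.198.
0.318·t = ln(10.198) = 2.3222, so t = 2.3222/0.318 = 7.3025.

7.30 hours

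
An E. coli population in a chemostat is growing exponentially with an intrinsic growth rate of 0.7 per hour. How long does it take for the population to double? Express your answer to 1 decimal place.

Doubling time t_d = ln(2)/r = 0.6931/0.7 = 0.99021.

1.0 hours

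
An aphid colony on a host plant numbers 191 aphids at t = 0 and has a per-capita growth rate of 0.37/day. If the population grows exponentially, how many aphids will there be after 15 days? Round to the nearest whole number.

N(t) = N₀·e^(rt) = 191 × e^(0.37×15) = 191 × e^5.55.
e^5.55 ≈ 257.24, so N ≈ 191 × 257.24 = 49132.4.

49132 aphids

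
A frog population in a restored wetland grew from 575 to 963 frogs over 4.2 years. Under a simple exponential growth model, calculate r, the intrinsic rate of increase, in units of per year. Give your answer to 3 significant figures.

0.123 per year

From N(t) = N₀·e^(rt): e^(r·4.2) = 963/575 = 1.6748.
r·4.2 = ln(1.6748) = 0.51568, so r = 0.51568/4.2 = 0.12278.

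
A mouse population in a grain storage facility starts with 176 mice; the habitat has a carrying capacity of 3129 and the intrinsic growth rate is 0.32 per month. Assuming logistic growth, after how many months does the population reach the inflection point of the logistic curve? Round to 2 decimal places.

Logistic growth is fastest at N = K/2 = 1564.5.
A = (K − N₀)/N₀ = 16.778. Set K/(1 + A·e^(−rt)) = K/2 → A·e^(−rt) = 1.
e^(−0.32t) = 1/16.778 = 0.0596004, so t = ln(16.778)/0.32 = 2.8201/0.32 = 8.8128.

8.81 months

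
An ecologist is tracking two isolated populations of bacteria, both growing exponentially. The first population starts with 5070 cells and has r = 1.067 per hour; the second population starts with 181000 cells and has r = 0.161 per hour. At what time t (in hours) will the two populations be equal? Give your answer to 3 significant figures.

Set 5070·e^(1.067t) = 181000·e^(0.161t).
e^((1.067 − 0.161)t) = 181000/5070 → e^(0.906·t) = 35.7.
0.906·t = ln(35.7) = 3.5752, so t = 3.5752/0.906 = 3.9461.

3.95 hours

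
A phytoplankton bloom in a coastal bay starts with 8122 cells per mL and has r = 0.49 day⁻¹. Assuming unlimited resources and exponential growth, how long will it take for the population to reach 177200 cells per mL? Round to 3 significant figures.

Set N₀·e^(rt) = 177200: e^(0.49·t) = 177200/8122 = 21.817.
0.49·t = ln(21.817) = 3.0827, so t = 3.0827/0.49 = 6.2912.

6.29 days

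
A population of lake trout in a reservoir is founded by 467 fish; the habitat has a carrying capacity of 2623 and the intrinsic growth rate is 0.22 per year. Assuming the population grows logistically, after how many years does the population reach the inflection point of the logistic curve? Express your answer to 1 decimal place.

7.0 years

Logistic growth is fastest at N = K/2 = 1311.5.
A = (K − N₀)/N₀ = 4.6167. Set K/(1 + A·e^(−rt)) = K/2 → A·e^(−rt) = 1.
e^(−0.22t) = 1/4.6167 = 0.216605, so t = ln(4.6167)/0.22 = 1.5297/0.22 = 6.9531.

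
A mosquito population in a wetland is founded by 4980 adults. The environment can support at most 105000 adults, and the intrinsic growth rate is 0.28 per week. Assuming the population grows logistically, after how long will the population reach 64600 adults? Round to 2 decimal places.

12.39 weeks

A = (K − N₀)/N₀ = (105000 − 4980)/4980 = 20.084.
Solve 105000/(1 + 20.084·e^(−0.28t)) = 64600: 1 + 20.084·e^(−0.28t) = 1.6254, so e^(−0.28t) = 0.031138.
−0.28·t = ln(0.031138) = -3.4693, so t = 3.4693/0.28 = 12.39.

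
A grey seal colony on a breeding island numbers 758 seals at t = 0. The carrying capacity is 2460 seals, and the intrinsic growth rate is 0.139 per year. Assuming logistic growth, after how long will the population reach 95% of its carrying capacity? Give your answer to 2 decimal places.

A = (K − N₀)/N₀ = (2460 − 758)/758 = 2.2454.
Solve 2460/(1 + 2.2454·e^(−0.139t)) = 2337: 1 + 2.2454·e^(−0.139t) = 1.0526, so e^(−0.139t) = 0.0234399.
−0.139·t = ln(0.0234399) = -3.7533, so t = 3.7533/0.139 = 27.002.

27.00 years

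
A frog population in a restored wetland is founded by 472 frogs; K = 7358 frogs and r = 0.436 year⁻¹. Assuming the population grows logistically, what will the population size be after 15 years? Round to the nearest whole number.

7206 frogs

A = (K − N₀)/N₀ = (7358 − 472)/472 = 14.589.
N(t) = K/(1 + A·e^(−rt)) = 7358/(1 + 14.589×e^(−0.436×15)).
e^(−6.54) = 0.0014445; denominator = 1 + 14.589×0.0014445 = 1.0211.
N = 7358/1.0211 = 7206.14.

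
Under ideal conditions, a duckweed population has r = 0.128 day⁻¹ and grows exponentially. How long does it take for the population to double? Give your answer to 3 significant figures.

5.42 days

Doubling time t_d = ln(2)/r = 0.6931/0.128 = 5.4152.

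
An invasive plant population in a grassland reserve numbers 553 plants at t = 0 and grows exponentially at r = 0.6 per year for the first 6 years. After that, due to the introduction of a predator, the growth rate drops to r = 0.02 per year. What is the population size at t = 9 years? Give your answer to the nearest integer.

21490 plants

Phase 1: N(6) = 553·e^(0.6×6) = 553·e^3.6 = 20238.8.
Phase 2 runs for 9 − 6 = 3 years at r = 0.02.
N(9) = 20238.8·e^(0.02×3) = 20238.8·e^0.06 = 21490.3.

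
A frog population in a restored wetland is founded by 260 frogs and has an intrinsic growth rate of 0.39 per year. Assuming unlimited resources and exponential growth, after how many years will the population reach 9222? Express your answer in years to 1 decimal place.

Set N₀·e^(rt) = 9222: e^(0.39·t) = 9222/260 = 35.469.
0.39·t = ln(35.469) = 3.5687, so t = 3.5687/0.39 = 9.1504.

9.2 years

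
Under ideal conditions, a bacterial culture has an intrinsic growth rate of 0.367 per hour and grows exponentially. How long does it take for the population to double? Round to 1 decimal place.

1.9 hours

Doubling time t_d = ln(2)/r = 0.6931/0.367 = 1.8887.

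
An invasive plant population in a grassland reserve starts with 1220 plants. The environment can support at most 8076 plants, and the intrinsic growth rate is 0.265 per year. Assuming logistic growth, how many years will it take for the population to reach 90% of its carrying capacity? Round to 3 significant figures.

14.8 years

A = (K − N₀)/N₀ = (8076 − 1220)/1220 = 5.6197.
Solve 8076/(1 + 5.6197·e^(−0.265t)) = 7268.4: 1 + 5.6197·e^(−0.265t) = 1.1111, so e^(−0.265t) = 0.0197718.
−0.265·t = ln(0.0197718) = -3.9235, so t = 3.9235/0.265 = 14.806.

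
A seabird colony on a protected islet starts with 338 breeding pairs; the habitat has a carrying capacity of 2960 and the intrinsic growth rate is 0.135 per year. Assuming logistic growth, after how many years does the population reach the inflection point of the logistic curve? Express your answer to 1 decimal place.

Logistic growth is fastest at N = K/2 = 1480.
A = (K − N₀)/N₀ = 7.7574. Set K/(1 + A·e^(−rt)) = K/2 → A·e^(−rt) = 1.
e^(−0.135t) = 1/7.7574 = 0.128909, so t = ln(7.7574)/0.135 = 2.0486/0.135 = 15.175.

15.2 years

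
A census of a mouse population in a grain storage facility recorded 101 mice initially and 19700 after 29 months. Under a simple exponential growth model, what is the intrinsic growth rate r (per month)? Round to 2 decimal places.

0.18 per month

From N(t) = N₀·e^(rt): e^(r·29) = 19700/101 = 195.05.
r·29 = ln(195.05) = 5.2733, so r = 5.2733/29 = 0.18184.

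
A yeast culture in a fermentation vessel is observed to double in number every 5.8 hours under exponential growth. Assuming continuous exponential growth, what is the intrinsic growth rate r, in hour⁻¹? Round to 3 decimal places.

r = ln(2)/t_d = 0.6931/5.8 = 0.11951.

0.120 per hour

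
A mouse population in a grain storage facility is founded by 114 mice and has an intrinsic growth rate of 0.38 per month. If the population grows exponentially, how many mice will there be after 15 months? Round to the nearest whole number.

34071 mice

N(t) = N₀·e^(rt) = 114 × e^(0.38×15) = 114 × e^5.7.
e^5.7 ≈ 298.87, so N ≈ 114 × 298.87 = 34070.9.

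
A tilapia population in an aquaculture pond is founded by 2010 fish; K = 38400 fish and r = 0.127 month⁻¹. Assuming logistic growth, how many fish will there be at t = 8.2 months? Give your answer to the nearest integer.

5196 fish

A = (K − N₀)/N₀ = (38400 − 2010)/2010 = 18.104.
N(t) = K/(1 + A·e^(−rt)) = 38400/(1 + 18.104×e^(−0.127×8.2)).
e^(−1.041) = 0.35296; denominator = 1 + 18.104×0.35296 = 7.3902.
N = 38400/7.3902 = 5196.1.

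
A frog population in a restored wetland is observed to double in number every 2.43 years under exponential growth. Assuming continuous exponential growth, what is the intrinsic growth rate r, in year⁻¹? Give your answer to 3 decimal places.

r = ln(2)/t_d = 0.6931/2.43 = 0.28525.

0.285 per year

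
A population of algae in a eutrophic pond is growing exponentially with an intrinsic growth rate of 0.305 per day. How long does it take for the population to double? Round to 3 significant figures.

2.27 days

Doubling time t_d = ln(2)/r = 0.6931/0.305 = 2.2726.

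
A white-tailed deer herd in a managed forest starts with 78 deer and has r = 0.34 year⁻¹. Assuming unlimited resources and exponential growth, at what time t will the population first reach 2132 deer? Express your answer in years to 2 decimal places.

9.73 years

Set N₀·e^(rt) = 2132: e^(0.34·t) = 2132/78 = 27.333.
0.34·t = ln(27.333) = 3.3081, so t = 3.3081/0.34 = 9.7297.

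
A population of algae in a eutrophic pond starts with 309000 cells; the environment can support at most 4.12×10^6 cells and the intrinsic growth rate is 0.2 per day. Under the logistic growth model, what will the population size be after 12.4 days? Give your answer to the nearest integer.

A = (K − N₀)/N₀ = (4.12×10^6 − 309000)/309000 = 12.333.
N(t) = K/(1 + A·e^(−rt)) = 4.12×10^6/(1 + 12.333×e^(−0.2×12.4)).
e^(−2.48) = 0.083743; denominator = 1 + 12.333×0.083743 = 2.0328.
N = 4.12×10^6/2.0328 = 2.026728×10^6.

2026728 cells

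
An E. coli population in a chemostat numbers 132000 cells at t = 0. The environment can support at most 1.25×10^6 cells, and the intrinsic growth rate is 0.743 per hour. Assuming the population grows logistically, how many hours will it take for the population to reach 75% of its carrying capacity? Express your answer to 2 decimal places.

A = (K − N₀)/N₀ = (1.25×10^6 − 132000)/132000 = 8.4697.
Solve 1.25×10^6/(1 + 8.4697·e^(−0.743t)) = 937500: 1 + 8.4697·e^(−0.743t) = 1.3333, so e^(−0.743t) = 0.039356.
−0.743·t = ln(0.039356) = -3.2351, so t = 3.2351/0.743 = 4.3541.

4.35 hours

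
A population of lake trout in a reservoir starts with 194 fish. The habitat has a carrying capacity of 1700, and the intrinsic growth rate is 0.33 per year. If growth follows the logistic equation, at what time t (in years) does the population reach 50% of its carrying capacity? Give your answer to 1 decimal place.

A = (K − N₀)/N₀ = (1700 − 194)/194 = 7.7629.
Solve 1700/(1 + 7.7629·e^(−0.33t)) = 850: 1 + 7.7629·e^(−0.33t) = 2, so e^(−0.33t) = 0.128818.
−0.33·t = ln(0.128818) = -2.0494, so t = 2.0494/0.33 = 6.2102.

6.2 years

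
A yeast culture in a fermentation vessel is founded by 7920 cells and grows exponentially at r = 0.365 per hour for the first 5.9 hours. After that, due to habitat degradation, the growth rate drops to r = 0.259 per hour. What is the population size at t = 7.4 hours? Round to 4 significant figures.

Phase 1: N(5.9) = 7920·e^(0.365×5.9) = 7920·e^2.154 = 68230.5.
Phase 2 runs for 7.4 − 5.9 = 1.5 hours at r = 0.259.
N(7.4) = 68230.5·e^(0.259×1.5) = 68230.5·e^0.3885 = 100624.

100600 cells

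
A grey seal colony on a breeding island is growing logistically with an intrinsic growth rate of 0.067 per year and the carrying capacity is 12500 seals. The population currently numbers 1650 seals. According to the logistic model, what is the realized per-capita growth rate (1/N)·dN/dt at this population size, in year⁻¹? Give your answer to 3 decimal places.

0.058 per year

(1/N)·dN/dt = r(1 − N/K) = 0.067 × (1 − 1650/12500).
= 0.067 × 0.868 = 0.058156.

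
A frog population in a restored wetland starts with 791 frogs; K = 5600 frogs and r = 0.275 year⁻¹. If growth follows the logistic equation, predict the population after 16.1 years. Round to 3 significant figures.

A = (K − N₀)/N₀ = (5600 − 791)/791 = 6.0796.
N(t) = K/(1 + A·e^(−rt)) = 5600/(1 + 6.0796×e^(−0.275×16.1)).
e^(−4.428) = 0.011944; denominator = 1 + 6.0796×0.011944 = 1.0726.
N = 5600/1.0726 = 5220.87.

5220 frogs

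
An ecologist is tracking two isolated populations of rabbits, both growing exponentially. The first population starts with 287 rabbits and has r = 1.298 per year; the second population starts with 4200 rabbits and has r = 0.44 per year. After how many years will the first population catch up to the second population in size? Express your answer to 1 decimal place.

Set 287·e^(1.298t) = 4200·e^(0.44t).
e^((1.298 − 0.44)t) = 4200/287 → e^(0.858·t) = 14.634.
0.858·t = ln(14.634) = 2.6834, so t = 2.6834/0.858 = 3.1275.

3.1 years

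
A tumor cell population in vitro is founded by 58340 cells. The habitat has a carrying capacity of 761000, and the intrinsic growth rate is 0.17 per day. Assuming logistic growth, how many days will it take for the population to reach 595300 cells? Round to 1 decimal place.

22.2 days

A = (K − N₀)/N₀ = (761000 − 58340)/58340 = 12.044.
Solve 761000/(1 + 12.044·e^(−0.17t)) = 595300: 1 + 12.044·e^(−0.17t) = 1.2783, so e^(−0.17t) = 0.0231104.
−0.17·t = ln(0.0231104) = -3.7675, so t = 3.7675/0.17 = 22.162.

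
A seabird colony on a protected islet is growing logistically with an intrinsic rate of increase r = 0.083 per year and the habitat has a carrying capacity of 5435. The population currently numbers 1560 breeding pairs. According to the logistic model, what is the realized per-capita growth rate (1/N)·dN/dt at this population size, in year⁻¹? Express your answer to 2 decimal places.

0.06 per year

(1/N)·dN/dt = r(1 − N/K) = 0.083 × (1 − 1560/5435).
= 0.083 × 0.71297 = 0.059177.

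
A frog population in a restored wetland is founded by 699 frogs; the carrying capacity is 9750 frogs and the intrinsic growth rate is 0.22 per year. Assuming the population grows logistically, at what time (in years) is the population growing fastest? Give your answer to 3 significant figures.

11.6 years

Logistic growth is fastest at N = K/2 = 4875.
A = (K − N₀)/N₀ = 12.948. Set K/(1 + A·e^(−rt)) = K/2 → A·e^(−rt) = 1.
e^(−0.22t) = 1/12.948 = 0.077229, so t = ln(12.948)/0.22 = 2.561/0.22 = 11.641.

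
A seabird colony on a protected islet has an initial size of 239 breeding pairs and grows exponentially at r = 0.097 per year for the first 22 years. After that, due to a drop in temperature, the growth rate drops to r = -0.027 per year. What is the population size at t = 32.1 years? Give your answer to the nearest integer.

1537 breeding pairs

Phase 1: N(22) = 239·e^(0.097×22) = 239·e^2.134 = 2019.21.
Phase 2 runs for 32.1 − 22 = 10.1 years at r = -0.027.
N(32.1) = 2019.21·e^(-0.027×10.1) = 2019.21·e^-0.2727 = 1537.27.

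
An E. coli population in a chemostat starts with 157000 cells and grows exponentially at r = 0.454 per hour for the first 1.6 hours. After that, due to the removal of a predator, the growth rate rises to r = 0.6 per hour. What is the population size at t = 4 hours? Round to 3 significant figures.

Phase 1: N(1.6) = 157000·e^(0.454×1.6) = 157000·e^0.7264 = 324617.
Phase 2 runs for 4 − 1.6 = 2.4 hours at r = 0.6.
N(4) = 324617·e^(0.6×2.4) = 324617·e^1.44 = 1.370109×10^6.

1370000 cells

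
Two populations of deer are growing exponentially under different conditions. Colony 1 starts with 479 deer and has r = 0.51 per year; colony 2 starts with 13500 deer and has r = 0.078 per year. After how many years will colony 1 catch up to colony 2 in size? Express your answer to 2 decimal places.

7.73 years

Set 479·e^(0.51t) = 13500·e^(0.078t).
e^((0.51 − 0.078)t) = 13500/479 → e^(0.432·t) = 28.184.
0.432·t = ln(28.184) = 3.3387, so t = 3.3387/0.432 = 7.7286.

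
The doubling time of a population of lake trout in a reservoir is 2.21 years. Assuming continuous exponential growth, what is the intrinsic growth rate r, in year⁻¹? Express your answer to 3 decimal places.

0.314 per year

r = ln(2)/t_d = 0.6931/2.21 = 0.31364.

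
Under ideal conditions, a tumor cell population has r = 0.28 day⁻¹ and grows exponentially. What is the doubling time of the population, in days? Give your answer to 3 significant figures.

Doubling time t_d = ln(2)/r = 0.6931/0.28 = 2.4755.

2.48 days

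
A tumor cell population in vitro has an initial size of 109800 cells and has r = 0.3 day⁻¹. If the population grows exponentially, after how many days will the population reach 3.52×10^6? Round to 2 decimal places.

Set N₀·e^(rt) = 3.52×10^6: e^(0.3·t) = 3.52×10^6/109800 = 32.058.
0.3·t = ln(32.058) = 3.4676, so t = 3.4676/0.3 = 11.559.

11.56 days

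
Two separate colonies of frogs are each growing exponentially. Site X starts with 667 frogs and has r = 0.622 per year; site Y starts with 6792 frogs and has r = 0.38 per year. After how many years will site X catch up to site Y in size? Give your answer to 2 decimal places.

Set 667·e^(0.622t) = 6792·e^(0.38t).
e^((0.622 − 0.38)t) = 6792/667 → e^(0.242·t) = 10.183.
0.242·t = ln(10.183) = 2.3207, so t = 2.3207/0.242 = 9.5897.

9.59 years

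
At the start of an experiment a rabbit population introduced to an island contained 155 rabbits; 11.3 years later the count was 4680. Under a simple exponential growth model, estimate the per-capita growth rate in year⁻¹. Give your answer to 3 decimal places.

0.302 per year

From N(t) = N₀·e^(rt): e^(r·11.3) = 4680/155 = 30.194.
r·11.3 = ln(30.194) = 3.4076, so r = 3.4076/11.3 = 0.30156.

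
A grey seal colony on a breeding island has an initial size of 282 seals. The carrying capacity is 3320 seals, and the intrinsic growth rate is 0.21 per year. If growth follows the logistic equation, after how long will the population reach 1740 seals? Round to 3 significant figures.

A = (K − N₀)/N₀ = (3320 − 282)/282 = 10.773.
Solve 3320/(1 + 10.773·e^(−0.21t)) = 1740: 1 + 10.773·e^(−0.21t) = 1.908, so e^(−0.21t) = 0.0842887.
−0.21·t = ln(0.0842887) = -2.4735, so t = 2.4735/0.21 = 11.779.

11.8 years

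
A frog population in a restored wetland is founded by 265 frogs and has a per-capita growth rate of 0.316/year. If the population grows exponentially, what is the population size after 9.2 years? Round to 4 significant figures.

N(t) = N₀·e^(rt) = 265 × e^(0.316×9.2) = 265 × e^2.907.
e^2.907 ≈ 18.305, so N ≈ 265 × 18.305 = 4850.95.

4851 frogs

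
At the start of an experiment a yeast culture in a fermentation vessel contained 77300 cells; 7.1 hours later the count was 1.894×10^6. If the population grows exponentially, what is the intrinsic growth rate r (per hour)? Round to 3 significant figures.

From N(t) = N₀·e^(rt): e^(r·7.1) = 1.894×10^6/77300 = 24.502.
r·7.1 = ln(24.502) = 3.1988, so r = 3.1988/7.1 = 0.45053.

0.451 per hour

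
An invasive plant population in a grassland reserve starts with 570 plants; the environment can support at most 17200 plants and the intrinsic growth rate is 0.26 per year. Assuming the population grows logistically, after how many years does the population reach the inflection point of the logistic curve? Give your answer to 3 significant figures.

13.0 years

Logistic growth is fastest at N = K/2 = 8600.
A = (K − N₀)/N₀ = 29.175. Set K/(1 + A·e^(−rt)) = K/2 → A·e^(−rt) = 1.
e^(−0.26t) = 1/29.175 = 0.0342754, so t = ln(29.175)/0.26 = 3.3733/0.26 = 12.974.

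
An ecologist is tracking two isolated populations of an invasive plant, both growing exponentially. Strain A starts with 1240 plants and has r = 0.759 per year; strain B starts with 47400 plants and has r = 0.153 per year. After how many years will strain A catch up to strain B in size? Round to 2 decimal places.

Set 1240·e^(0.759t) = 47400·e^(0.153t).
e^((0.759 − 0.153)t) = 47400/1240 → e^(0.606·t) = 38.226.
0.606·t = ln(38.226) = 3.6435, so t = 3.6435/0.606 = 6.0124.

6.01 years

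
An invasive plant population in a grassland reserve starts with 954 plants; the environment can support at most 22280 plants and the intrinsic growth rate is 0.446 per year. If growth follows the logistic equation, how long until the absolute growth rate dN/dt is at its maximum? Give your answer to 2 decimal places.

6.97 years

Logistic growth is fastest at N = K/2 = 11140.
A = (K − N₀)/N₀ = 22.354. Set K/(1 + A·e^(−rt)) = K/2 → A·e^(−rt) = 1.
e^(−0.446t) = 1/22.354 = 0.0447341, so t = ln(22.354)/0.446 = 3.107/0.446 = 6.9664.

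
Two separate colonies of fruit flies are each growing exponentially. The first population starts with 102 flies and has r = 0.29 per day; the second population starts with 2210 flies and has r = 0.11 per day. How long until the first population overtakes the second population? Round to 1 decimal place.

Set 102·e^(0.29t) = 2210·e^(0.11t).
e^((0.29 − 0.11)t) = 2210/102 → e^(0.18·t) = 21.667.
0.18·t = ln(21.667) = 3.0758, so t = 3.0758/0.18 = 17.088.

17.1 days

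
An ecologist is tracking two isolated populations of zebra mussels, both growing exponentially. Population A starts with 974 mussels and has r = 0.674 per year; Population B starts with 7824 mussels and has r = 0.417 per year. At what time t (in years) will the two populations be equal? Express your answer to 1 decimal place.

Set 974·e^(0.674t) = 7824·e^(0.417t).
e^((0.674 − 0.417)t) = 7824/974 → e^(0.257·t) = 8.0329.
0.257·t = ln(8.0329) = 2.0835, so t = 2.0835/0.257 = 8.1072.

8.1 years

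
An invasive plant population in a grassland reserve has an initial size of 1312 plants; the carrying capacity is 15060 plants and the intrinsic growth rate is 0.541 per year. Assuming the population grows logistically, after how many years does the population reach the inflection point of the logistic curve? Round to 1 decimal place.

4.3 years

Logistic growth is fastest at N = K/2 = 7530.
A = (K − N₀)/N₀ = 10.479. Set K/(1 + A·e^(−rt)) = K/2 → A·e^(−rt) = 1.
e^(−0.541t) = 1/10.479 = 0.0954321, so t = ln(10.479)/0.541 = 2.3493/0.541 = 4.3426.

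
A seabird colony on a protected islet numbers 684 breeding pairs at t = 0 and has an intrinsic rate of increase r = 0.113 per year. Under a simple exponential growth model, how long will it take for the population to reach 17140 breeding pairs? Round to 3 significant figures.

28.5 years

Set N₀·e^(rt) = 17140: e^(0.113·t) = 17140/684 = 25.058.
0.113·t = ln(25.058) = 3.2212, so t = 3.2212/0.113 = 28.506.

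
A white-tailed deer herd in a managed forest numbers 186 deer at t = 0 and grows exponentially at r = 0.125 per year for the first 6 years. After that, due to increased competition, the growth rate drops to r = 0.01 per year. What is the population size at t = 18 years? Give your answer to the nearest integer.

Phase 1: N(6) = 186·e^(0.125×6) = 186·e^0.75 = 393.762.
Phase 2 runs for 18 − 6 = 12 years at r = 0.01.
N(18) = 393.762·e^(0.01×12) = 393.762·e^0.12 = 443.965.

444 deer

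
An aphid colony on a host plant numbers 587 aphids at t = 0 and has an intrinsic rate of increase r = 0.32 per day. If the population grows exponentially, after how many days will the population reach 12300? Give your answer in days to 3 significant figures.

Set N₀·e^(rt) = 12300: e^(0.32·t) = 12300/587 = 20.954.
0.32·t = ln(20.954) = 3.0423, so t = 3.0423/0.32 = 9.5073.

9.51 days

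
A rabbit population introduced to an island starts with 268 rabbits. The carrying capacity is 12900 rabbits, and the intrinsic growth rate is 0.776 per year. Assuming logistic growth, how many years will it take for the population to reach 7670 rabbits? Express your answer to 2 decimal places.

5.46 years

A = (K − N₀)/N₀ = (12900 − 268)/268 = 47.134.
Solve 12900/(1 + 47.134·e^(−0.776t)) = 7670: 1 + 47.134·e^(−0.776t) = 1.6819, so e^(−0.776t) = 0.0144667.
−0.776·t = ln(0.0144667) = -4.2359, so t = 4.2359/0.776 = 5.4586.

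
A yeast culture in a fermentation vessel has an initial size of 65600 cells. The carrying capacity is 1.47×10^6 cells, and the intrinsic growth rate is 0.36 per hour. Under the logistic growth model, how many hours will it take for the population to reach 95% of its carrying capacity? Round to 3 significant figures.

A = (K − N₀)/N₀ = (1.47×10^6 − 65600)/65600 = 21.409.
Solve 1.47×10^6/(1 + 21.409·e^(−0.36t)) = 1.3965×10^6: 1 + 21.409·e^(−0.36t) = 1.0526, so e^(−0.36t) = 0.00245844.
−0.36·t = ln(0.00245844) = -6.0082, so t = 6.0082/0.36 = 16.69.

16.7 hours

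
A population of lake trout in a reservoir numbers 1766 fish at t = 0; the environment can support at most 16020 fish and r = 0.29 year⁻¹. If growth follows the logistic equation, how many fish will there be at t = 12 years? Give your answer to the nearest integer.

A = (K − N₀)/N₀ = (16020 − 1766)/1766 = 8.0713.
N(t) = K/(1 + A·e^(−rt)) = 16020/(1 + 8.0713×e^(−0.29×12)).
e^(−3.48) = 0.030807; denominator = 1 + 8.0713×0.030807 = 1.2487.
N = 16020/1.2487 = 12829.8.

12830 fish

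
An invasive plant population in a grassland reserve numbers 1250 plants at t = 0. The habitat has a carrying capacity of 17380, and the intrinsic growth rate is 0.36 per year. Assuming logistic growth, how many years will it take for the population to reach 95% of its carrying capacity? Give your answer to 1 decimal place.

15.3 years

A = (K − N₀)/N₀ = (17380 − 1250)/1250 = 12.904.
Solve 17380/(1 + 12.904·e^(−0.36t)) = 16511: 1 + 12.904·e^(−0.36t) = 1.0526, so e^(−0.36t) = 0.0040787.
−0.36·t = ln(0.0040787) = -5.502, so t = 5.502/0.36 = 15.283.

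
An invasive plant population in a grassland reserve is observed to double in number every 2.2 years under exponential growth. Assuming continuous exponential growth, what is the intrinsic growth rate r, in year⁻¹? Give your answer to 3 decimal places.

0.315 per year

r = ln(2)/t_d = 0.6931/2.2 = 0.31507.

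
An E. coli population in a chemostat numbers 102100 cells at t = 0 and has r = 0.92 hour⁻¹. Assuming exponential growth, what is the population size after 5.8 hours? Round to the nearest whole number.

21204161 cells

N(t) = N₀·e^(rt) = 102100 × e^(0.92×5.8) = 102100 × e^5.336.
e^5.336 ≈ 207.68, so N ≈ 102100 × 207.68 = 2.120416×10^7.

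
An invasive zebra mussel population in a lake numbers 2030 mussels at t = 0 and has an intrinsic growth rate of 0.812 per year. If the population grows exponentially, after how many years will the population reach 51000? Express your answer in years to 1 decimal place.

Set N₀·e^(rt) = 51000: e^(0.812·t) = 51000/2030 = 25.123.
0.812·t = ln(25.123) = 3.2238, so t = 3.2238/0.812 = 3.9702.

4.0 years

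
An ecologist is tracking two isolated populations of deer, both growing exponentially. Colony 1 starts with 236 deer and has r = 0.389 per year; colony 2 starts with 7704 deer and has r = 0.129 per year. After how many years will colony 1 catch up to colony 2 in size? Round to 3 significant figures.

13.4 years

Set 236·e^(0.389t) = 7704·e^(0.129t).
e^((0.389 − 0.129)t) = 7704/236 → e^(0.26·t) = 32.644.
0.26·t = ln(32.644) = 3.4857, so t = 3.4857/0.26 = 13.406.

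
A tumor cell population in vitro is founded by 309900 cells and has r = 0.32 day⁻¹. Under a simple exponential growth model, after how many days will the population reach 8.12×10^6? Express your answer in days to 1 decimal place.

Set N₀·e^(rt) = 8.12×10^6: e^(0.32·t) = 8.12×10^6/309900 = 26.202.
0.32·t = ln(26.202) = 3.2658, so t = 3.2658/0.32 = 10.206.

10.2 days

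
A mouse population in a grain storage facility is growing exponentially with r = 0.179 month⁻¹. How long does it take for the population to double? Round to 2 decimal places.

3.87 months

Doubling time t_d = ln(2)/r = 0.6931/0.179 = 3.8723.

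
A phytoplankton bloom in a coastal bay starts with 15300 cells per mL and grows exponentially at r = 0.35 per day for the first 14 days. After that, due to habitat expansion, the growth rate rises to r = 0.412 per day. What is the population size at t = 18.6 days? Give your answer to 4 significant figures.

13670000 cells per mL

Phase 1: N(14) = 15300·e^(0.35×14) = 15300·e^4.9 = 2.054634×10^6.
Phase 2 runs for 18.6 − 14 = 4.6 days at r = 0.412.
N(18.6) = 2.054634×10^6·e^(0.412×4.6) = 2.054634×10^6·e^1.895 = 1.367128×10^7.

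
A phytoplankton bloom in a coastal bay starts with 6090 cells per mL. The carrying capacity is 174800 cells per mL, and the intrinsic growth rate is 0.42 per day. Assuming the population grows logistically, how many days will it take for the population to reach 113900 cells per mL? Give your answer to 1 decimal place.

9.4 days

A = (K − N₀)/N₀ = (174800 − 6090)/6090 = 27.703.
Solve 174800/(1 + 27.703·e^(−0.42t)) = 113900: 1 + 27.703·e^(−0.42t) = 1.5347, so e^(−0.42t) = 0.0193006.
−0.42·t = ln(0.0193006) = -3.9476, so t = 3.9476/0.42 = 9.3991.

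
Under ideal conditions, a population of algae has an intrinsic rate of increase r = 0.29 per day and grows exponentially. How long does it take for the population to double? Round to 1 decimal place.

Doubling time t_d = ln(2)/r = 0.6931/0.29 = 2.3902.

2.4 days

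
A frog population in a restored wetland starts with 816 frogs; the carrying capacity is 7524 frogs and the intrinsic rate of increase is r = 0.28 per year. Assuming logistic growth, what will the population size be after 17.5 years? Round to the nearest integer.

A = (K − N₀)/N₀ = (7524 − 816)/816 = 8.2206.
N(t) = K/(1 + A·e^(−rt)) = 7524/(1 + 8.2206×e^(−0.28×17.5)).
e^(−4.9) = 0.0074466; denominator = 1 + 8.2206×0.0074466 = 1.0612.
N = 7524/1.0612 = 7089.98.

7090 frogs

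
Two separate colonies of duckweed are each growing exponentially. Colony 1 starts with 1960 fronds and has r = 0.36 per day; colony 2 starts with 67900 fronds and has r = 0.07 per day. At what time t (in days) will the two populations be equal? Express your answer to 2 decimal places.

Set 1960·e^(0.36t) = 67900·e^(0.07t).
e^((0.36 − 0.07)t) = 67900/1960 → e^(0.29·t) = 34.643.
0.29·t = ln(34.643) = 3.5451, so t = 3.5451/0.29 = 12.224.

12.22 days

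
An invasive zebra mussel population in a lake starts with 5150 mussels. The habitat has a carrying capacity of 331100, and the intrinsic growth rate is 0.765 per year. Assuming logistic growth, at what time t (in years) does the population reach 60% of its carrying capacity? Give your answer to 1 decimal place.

6.0 years

A = (K − N₀)/N₀ = (331100 − 5150)/5150 = 63.291.
Solve 331100/(1 + 63.291·e^(−0.765t)) = 198660: 1 + 63.291·e^(−0.765t) = 1.6667, so e^(−0.765t) = 0.0105333.
−0.765·t = ln(0.0105333) = -4.5532, so t = 4.5532/0.765 = 5.9519.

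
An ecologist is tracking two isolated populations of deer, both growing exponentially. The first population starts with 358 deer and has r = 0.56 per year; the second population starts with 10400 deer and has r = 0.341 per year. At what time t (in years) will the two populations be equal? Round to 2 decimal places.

Set 358·e^(0.56t) = 10400·e^(0.341t).
e^((0.56 − 0.341)t) = 10400/358 → e^(0.219·t) = 29.05.
0.219·t = ln(29.05) = 3.369, so t = 3.369/0.219 = 15.384.

15.38 years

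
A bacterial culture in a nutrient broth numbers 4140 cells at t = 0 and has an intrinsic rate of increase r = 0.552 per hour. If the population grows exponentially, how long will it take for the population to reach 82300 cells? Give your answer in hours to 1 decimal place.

5.4 hours

Set N₀·e^(rt) = 82300: e^(0.552·t) = 82300/4140 = 19.879.
0.552·t = ln(19.879) = 2.9897, so t = 2.9897/0.552 = 5.4161.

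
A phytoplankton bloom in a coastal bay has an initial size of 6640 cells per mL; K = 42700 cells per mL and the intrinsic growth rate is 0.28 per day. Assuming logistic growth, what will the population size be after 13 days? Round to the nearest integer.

A = (K − N₀)/N₀ = (42700 − 6640)/6640 = 5.4307.
N(t) = K/(1 + A·e^(−rt)) = 42700/(1 + 5.4307×e^(−0.28×13)).
e^(−3.64) = 0.026252; denominator = 1 + 5.4307×0.026252 = 1.1426.
N = 42700/1.1426 = 37371.9.

37372 cells per mL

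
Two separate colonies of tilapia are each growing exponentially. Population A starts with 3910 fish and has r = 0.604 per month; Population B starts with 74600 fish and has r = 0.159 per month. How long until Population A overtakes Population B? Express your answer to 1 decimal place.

6.6 months

Set 3910·e^(0.604t) = 74600·e^(0.159t).
e^((0.604 − 0.159)t) = 74600/3910 → e^(0.445·t) = 19.079.
0.445·t = ln(19.079) = 2.9486, so t = 2.9486/0.445 = 6.6261.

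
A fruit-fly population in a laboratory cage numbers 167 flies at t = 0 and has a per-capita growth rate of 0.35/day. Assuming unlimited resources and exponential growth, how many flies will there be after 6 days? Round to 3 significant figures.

1360 flies

N(t) = N₀·e^(rt) = 167 × e^(0.35×6) = 167 × e^2.1.
e^2.1 ≈ 8.1662, so N ≈ 167 × 8.1662 = 1363.75.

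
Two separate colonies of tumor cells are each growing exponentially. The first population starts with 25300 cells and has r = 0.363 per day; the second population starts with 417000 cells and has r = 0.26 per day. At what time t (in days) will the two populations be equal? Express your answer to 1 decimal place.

Set 25300·e^(0.363t) = 417000·e^(0.26t).
e^((0.363 − 0.26)t) = 417000/25300 → e^(0.103·t) = 16.482.
0.103·t = ln(16.482) = 2.8023, so t = 2.8023/0.103 = 27.207.

27.2 days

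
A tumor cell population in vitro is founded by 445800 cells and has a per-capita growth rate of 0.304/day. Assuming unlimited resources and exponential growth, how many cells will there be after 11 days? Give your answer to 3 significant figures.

N(t) = N₀·e^(rt) = 445800 × e^(0.304×11) = 445800 × e^3.344.
e^3.344 ≈ 28.332, so N ≈ 445800 × 28.332 = 1.263051×10^7.

12600000 cells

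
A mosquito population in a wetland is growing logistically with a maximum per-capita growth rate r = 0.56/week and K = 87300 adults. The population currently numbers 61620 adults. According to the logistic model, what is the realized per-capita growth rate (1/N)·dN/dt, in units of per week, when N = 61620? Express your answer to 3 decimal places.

0.165 per week

(1/N)·dN/dt = r(1 − N/K) = 0.56 × (1 − 61620/87300).
= 0.56 × 0.29416 = 0.16473.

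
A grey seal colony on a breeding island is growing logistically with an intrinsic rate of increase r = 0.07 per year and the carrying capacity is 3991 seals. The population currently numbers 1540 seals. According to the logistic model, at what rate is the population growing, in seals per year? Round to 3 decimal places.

66.203 seals per year

dN/dt = rN(1 − N/K) = 0.07 × 1540 × (1 − 1540/3991).
1 − 1540/3991 = 0.61413; dN/dt = 0.07 × 1540 × 0.61413 = 66.203.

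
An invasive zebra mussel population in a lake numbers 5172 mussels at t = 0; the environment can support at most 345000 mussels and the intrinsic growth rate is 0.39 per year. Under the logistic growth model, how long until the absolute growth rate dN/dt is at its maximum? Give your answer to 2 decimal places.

Logistic growth is fastest at N = K/2 = 172500.
A = (K − N₀)/N₀ = 65.705. Set K/(1 + A·e^(−rt)) = K/2 → A·e^(−rt) = 1.
e^(−0.39t) = 1/65.705 = 0.0152195, so t = ln(65.705)/0.39 = 4.1852/0.39 = 10.731.

10.73 years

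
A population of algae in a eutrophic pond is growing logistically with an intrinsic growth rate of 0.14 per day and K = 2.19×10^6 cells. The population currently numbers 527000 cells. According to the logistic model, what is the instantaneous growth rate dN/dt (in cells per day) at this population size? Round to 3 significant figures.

dN/dt = rN(1 − N/K) = 0.14 × 527000 × (1 − 527000/2.19×10^6).
1 − 527000/2.19×10^6 = 0.75936; dN/dt = 0.14 × 527000 × 0.75936 = 56026.

56000 cells per day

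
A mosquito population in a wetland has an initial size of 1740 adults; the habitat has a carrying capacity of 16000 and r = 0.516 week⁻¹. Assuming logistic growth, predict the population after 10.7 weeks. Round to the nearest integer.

15492 adults

A = (K − N₀)/N₀ = (16000 − 1740)/1740 = 8.1954.
N(t) = K/(1 + A·e^(−rt)) = 16000/(1 + 8.1954×e^(−0.516×10.7)).
e^(−5.521) = 0.004001; denominator = 1 + 8.1954×0.004001 = 1.0328.
N = 16000/1.0328 = 15492.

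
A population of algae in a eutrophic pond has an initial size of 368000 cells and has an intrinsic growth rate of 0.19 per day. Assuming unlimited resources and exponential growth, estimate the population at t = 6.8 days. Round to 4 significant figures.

N(t) = N₀·e^(rt) = 368000 × e^(0.19×6.8) = 368000 × e^1.292.
e^1.292 ≈ 3.6401, so N ≈ 368000 × 3.6401 = 1.339542×10^6.

1340000 cells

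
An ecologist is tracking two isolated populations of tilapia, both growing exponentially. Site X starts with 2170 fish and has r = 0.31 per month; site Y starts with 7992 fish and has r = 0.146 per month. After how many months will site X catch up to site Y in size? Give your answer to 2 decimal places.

Set 2170·e^(0.31t) = 7992·e^(0.146t).
e^((0.31 − 0.146)t) = 7992/2170 → e^(0.164·t) = 3.6829.
0.164·t = ln(3.6829) = 1.3037, so t = 1.3037/0.164 = 7.9495.

7.95 months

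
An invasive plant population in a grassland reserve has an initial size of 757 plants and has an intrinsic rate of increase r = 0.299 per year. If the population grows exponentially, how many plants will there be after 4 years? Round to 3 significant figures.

N(t) = N₀·e^(rt) = 757 × e^(0.299×4) = 757 × e^1.196.
e^1.196 ≈ 3.3069, so N ≈ 757 × 3.3069 = 2503.3.

2500 plants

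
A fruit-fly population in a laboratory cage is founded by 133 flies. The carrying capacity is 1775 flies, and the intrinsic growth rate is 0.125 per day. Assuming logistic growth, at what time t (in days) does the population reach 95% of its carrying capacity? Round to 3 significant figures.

A = (K − N₀)/N₀ = (1775 − 133)/133 = 12.346.
Solve 1775/(1 + 12.346·e^(−0.125t)) = 1686.25: 1 + 12.346·e^(−0.125t) = 1.0526, so e^(−0.125t) = 0.00426309.
−0.125·t = ln(0.00426309) = -5.4578, so t = 5.4578/0.125 = 43.662.

43.7 days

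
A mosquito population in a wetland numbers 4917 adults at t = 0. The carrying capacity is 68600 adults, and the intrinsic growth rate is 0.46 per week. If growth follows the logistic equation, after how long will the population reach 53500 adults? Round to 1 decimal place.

8.3 weeks

A = (K − N₀)/N₀ = (68600 − 4917)/4917 = 12.952.
Solve 68600/(1 + 12.952·e^(−0.46t)) = 53500: 1 + 12.952·e^(−0.46t) = 1.2822, so e^(−0.46t) = 0.0217921.
−0.46·t = ln(0.0217921) = -3.8262, so t = 3.8262/0.46 = 8.3178.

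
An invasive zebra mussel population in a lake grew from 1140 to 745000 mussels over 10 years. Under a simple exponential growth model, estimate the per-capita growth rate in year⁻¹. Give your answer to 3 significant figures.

0.648 per year

From N(t) = N₀·e^(rt): e^(r·10) = 745000/1140 = 653.51.
r·10 = ln(653.51) = 6.4824, so r = 6.4824/10 = 0.64824.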